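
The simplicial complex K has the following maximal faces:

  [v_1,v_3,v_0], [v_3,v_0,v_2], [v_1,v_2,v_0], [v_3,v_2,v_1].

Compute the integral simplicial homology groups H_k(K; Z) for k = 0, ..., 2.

K has 4 vertices, 6 edges, 4 triangles.
rank ∂_0 = 0, rank ∂_1 = 3 ⇒ b_0 = 4 − 0 − 3 = 1; all invariant factors of ∂_1 are 1 so no torsion. So H_0 = Z.
rank ∂_1 = 3, rank ∂_2 = 3 ⇒ b_1 = 6 − 3 − 3 = 0; all invariant factors of ∂_2 are 1 so no torsion. So H_1 = 0.
rank ∂_2 = 3, rank ∂_3 = 0 ⇒ b_2 = 4 − 3 − 0 = 1. So H_2 = Z.

H_0 ≅ Z,  H_1 = 0,  H_2 ≅ Z.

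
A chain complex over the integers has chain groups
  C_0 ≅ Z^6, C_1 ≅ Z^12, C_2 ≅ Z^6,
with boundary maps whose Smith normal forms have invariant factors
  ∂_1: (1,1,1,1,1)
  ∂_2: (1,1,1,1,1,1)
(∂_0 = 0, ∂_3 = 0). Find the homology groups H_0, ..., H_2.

H_0 ≅ Z,  H_1 ≅ Z,  H_2 = 0.

H_0: b_0 = 6 − 0 − 5 = 1; torsion from ∂_1 factors > 1: none. So H_0 ≅ Z.
H_1: b_1 = 12 − 5 − 6 = 1; torsion from ∂_2 factors > 1: none. So H_1 ≅ Z.
H_2: b_2 = 6 − 6 − 0 = 0; torsion from ∂_3 factors > 1: none. So H_2 ≅ 0.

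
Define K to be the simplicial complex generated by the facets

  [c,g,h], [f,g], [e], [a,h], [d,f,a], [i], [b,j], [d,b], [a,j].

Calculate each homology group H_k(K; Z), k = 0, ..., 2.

H_0 = Z^3,  H_1 = Z^2,  H_2 = 0.

Fix the vertex order a < b < c < d < e < f < g < h < i < j and write every simplex with vertices in increasing order. Then dim K = 2 and the simplices of K are:

  0-simplices (10): a, b, c, d, e, f, g, h, i, j
  1-simplices (11): ad, af, ah, aj, bd, bj, cg, ch, df, fg, gh
  2-simplices (2): adf, cgh

Hence C_0 ≅ Z^10, C_1 ≅ Z^11, C_2 ≅ Z^2.

Boundary ∂_1: C_1 → C_0 is given by ∂[p,q] = [q] − [p]. For instance
  ∂aj = j − a.
The 10×11 boundary matrix has rank 7 and Smith normal form diag(1,1,1,1,1,1,1).

∂_2: C_2 → C_1 acts by ∂[p,q,r] = [q,r] − [p,r] + [p,q]. For instance
  ∂adf = df − af + ad,
  ∂cgh = gh − ch + cg.
The resulting 11×2 matrix has rank 2, and its Smith normal form has invariant factors (1,1).

From H_k ≅ ker(∂_k) / im(∂_{k+1}) we obtain:

  H_0: rank C_0 − rank ∂_1 = 10 − 7 = 3, and the invariant factors of ∂_1 are all 1, so H_0 = Z^3.
  H_1: rank ker ∂_1 − rank ∂_2 = (11 − 7) − 2 = 2, and the invariant factors of ∂_2 are all 1, so H_1 = Z^2.
  H_2: rank ker ∂_2 − rank ∂_3 = (2 − 2) − 0 = 0, and there is no ∂_3, so H_2 = 0.

As a check, the Euler characteristic is 10 − 11 + 2 = 1, which agrees with 3 − 2 + 0 = 1.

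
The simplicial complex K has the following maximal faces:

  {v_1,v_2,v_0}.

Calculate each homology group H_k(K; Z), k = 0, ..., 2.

H_0 ≅ Z,  H_1 = 0,  H_2 = 0.

We work with the vertex ordering v_0 < v_1 < v_2. The simplices of K, each written with vertices in increasing order, are:

  0-simplices (3): [v_0], [v_1], [v_2]
  1-simplices (3): [v_0,v_1], [v_0,v_2], [v_1,v_2]
  2-simplices (1): [v_0,v_1,v_2]

Hence C_0 ≅ Z^3, C_1 ≅ Z^3, C_2 ≅ Z^1.

The boundary map ∂_1: C_1 → C_0 maps an edge to its endpoints' difference, ∂[p,q] = q − p. For instance
  ∂[v_0,v_2] = [v_2] − [v_0].
As a 3×3 matrix over Z this has rank 2, with invariant factors (1,1).

Boundary ∂_2: C_2 → C_1 sends each 2-simplex [p,q,r] to [q,r] − [p,r] + [p,q]. For instance
  ∂[v_0,v_1,v_2] = [v_1,v_2] − [v_0,v_2] + [v_0,v_1].
This gives a 3×1 integer matrix of rank 1; reducing to Smith normal form yields diagonal entries (1).

Computing H_k = (kernel of ∂_k) / (image of ∂_{k+1}):

  H_0: rank C_0 − rank ∂_1 = 3 − 2 = 1, and the invariant factors of ∂_1 are all 1, so H_0 ≅ Z.
  H_1: rank ker ∂_1 − rank ∂_2 = (3 − 2) − 1 = 0, and the invariant factors of ∂_2 are all 1, so H_1 ≅ 0.
  H_2: rank ker ∂_2 − rank ∂_3 = (1 − 1) − 0 = 0, and there is no ∂_3, so H_2 ≅ 0.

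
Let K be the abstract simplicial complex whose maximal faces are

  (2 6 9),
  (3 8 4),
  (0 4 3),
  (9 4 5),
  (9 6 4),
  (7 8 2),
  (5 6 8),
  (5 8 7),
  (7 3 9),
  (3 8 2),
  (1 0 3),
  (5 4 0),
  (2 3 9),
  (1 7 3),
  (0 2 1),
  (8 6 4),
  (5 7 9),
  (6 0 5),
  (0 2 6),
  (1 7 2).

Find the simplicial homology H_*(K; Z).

H_0 ≅ Z,  H_1 ≅ Z ⊕ Z/2,  H_2 = 0.

K has 10 vertices, 30 edges, 20 triangles.
rank ∂_0 = 0, rank ∂_1 = 9 ⇒ b_0 = 10 − 0 − 9 = 1; all invariant factors of ∂_1 are 1 so no torsion. So H_0 = Z.
rank ∂_1 = 9, rank ∂_2 = 20 ⇒ b_1 = 30 − 9 − 20 = 1; ∂_2 has invariant factor(s) [2] giving torsion. So H_1 = Z ⊕ Z/2.
rank ∂_2 = 20, rank ∂_3 = 0 ⇒ b_2 = 20 − 20 − 0 = 0. So H_2 = 0.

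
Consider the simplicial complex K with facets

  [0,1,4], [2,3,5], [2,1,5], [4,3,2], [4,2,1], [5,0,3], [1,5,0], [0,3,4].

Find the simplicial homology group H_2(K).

H_2 = Z.

We work with the vertex ordering 0 < 1 < 2 < 3 < 4 < 5. The simplices of K, each written with vertices in increasing order, are:

  0-simplices (6): [0], [1], [2], [3], [4], [5]
  1-simplices (12): [0,1], [0,3], [0,4], [0,5], [1,2], [1,4], [1,5], [2,3], [2,4], [2,5], [3,4], [3,5]
  2-simplices (8): [0,1,4], [0,1,5], [0,3,4], [0,3,5], [1,2,4], [1,2,5], [2,3,4], [2,3,5]

so the chain groups are C_0 ≅ Z^6, C_1 ≅ Z^12, C_2 ≅ Z^8.

Boundary ∂_1: C_1 → C_0 sends each edge [p,q] (with p < q) to q − p.
As a 6×12 matrix over Z this has rank 5, with invariant factors (1,1,1,1,1).

∂_2: C_2 → C_1 maps a triangle to the signed sum of its edges. For instance
  ∂[2,3,5] = [3,5] − [2,5] + [2,3],
  ∂[1,2,5] = [2,5] − [1,5] + [1,2].
This gives a 12×8 integer matrix of rank 7; reducing to Smith normal form yields diagonal entries (1,1,1,1,1,1,1).

Reading off H_k = ker ∂_k / im ∂_{k+1}:

  H_2: rank ker ∂_2 − rank ∂_3 = (8 − 7) − 0 = 1, and there is no ∂_3, so H_2 = Z.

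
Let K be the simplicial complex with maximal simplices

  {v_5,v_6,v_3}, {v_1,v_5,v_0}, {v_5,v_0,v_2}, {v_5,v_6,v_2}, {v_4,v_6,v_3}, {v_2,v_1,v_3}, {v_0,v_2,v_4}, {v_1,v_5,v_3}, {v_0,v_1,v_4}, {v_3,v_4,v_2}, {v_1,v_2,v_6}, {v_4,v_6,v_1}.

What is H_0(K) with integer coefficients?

H_0 ≅ Z.

Fix the vertex order v_0 < v_1 < v_2 < v_3 < v_4 < v_5 < v_6 and write every simplex with vertices in increasing order. Then dim K = 2 and the simplices of K are:

  0-simplices (7): [v_0], [v_1], [v_2], [v_3], [v_4], [v_5], [v_6]
  1-simplices (18): (18 of them)
  2-simplices (12): (12 of them)

giving chain groups C_0 ≅ Z^7, C_1 ≅ Z^18, C_2 ≅ Z^12.

∂_1: C_1 → C_0 sends each edge [p,q] (with p < q) to q − p. For instance
  ∂[v_3,v_6] = [v_6] − [v_3].
This gives a 7×18 integer matrix of rank 6; reducing to Smith normal form yields diagonal entries (1,1,1,1,1,1).

The boundary map ∂_2: C_2 → C_1 maps a triangle to the signed sum of its edges. For instance
  ∂[v_3,v_5,v_6] = [v_5,v_6] − [v_3,v_6] + [v_3,v_5],
  ∂[v_0,v_2,v_5] = [v_2,v_5] − [v_0,v_5] + [v_0,v_2].
The 18×12 boundary matrix has rank 12 and Smith normal form diag(1,1,1,1,1,1,1,1,1,1,1,2).

From H_k ≅ ker(∂_k) / im(∂_{k+1}) we obtain:

  H_0: rank C_0 − rank ∂_1 = 7 − 6 = 1, and the invariant factors of ∂_1 are all 1, so H_0 = Z.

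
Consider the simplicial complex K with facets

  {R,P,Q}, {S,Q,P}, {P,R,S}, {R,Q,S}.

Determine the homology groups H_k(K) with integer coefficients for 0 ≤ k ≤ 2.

H_0 ≅ Z,  H_1 = 0,  H_2 ≅ Z.

Order the vertices as P < Q < R < S. Listing each simplex with vertices in this order, K has dimension 2 with simplices:

  0-simplices (4): P, Q, R, S
  1-simplices (6): PQ, PR, PS, QR, QS, RS
  2-simplices (4): PQR, PQS, PRS, QRS

Hence C_0 ≅ Z^4, C_1 ≅ Z^6, C_2 ≅ Z^4.

The boundary map ∂_1: C_1 → C_0 is given by ∂[p,q] = [q] − [p]. For instance
  ∂PR = R − P.
As a 4×6 matrix over Z this has rank 3, with invariant factors (1,1,1).

∂_2: C_2 → C_1 acts by ∂[p,q,r] = [q,r] − [p,r] + [p,q]. For instance
  ∂PRS = RS − PS + PR,
  ∂PQS = QS − PS + PQ.
The resulting 6×4 matrix has rank 3, and its Smith normal form has invariant factors (1,1,1).

Reading off H_k = ker ∂_k / im ∂_{k+1}:

  H_0: rank C_0 − rank ∂_1 = 4 − 3 = 1, and the invariant factors of ∂_1 are all 1, so H_0 = Z.
  H_1: rank ker ∂_1 − rank ∂_2 = (6 − 3) − 3 = 0, and the invariant factors of ∂_2 are all 1, so H_1 = 0.
  H_2: rank ker ∂_2 − rank ∂_3 = (4 − 3) − 0 = 1, and there is no ∂_3, so H_2 = Z.

As a check, the Euler characteristic is 4 − 6 + 4 = 2, which agrees with 1 − 0 + 1 = 2.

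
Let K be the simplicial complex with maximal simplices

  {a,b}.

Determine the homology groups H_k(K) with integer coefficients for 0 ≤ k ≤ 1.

H_0 ≅ Z,  H_1 = 0.

Fix the vertex order a < b and write every simplex with vertices in increasing order. Then dim K = 1 and the simplices of K are:

  0-simplices (2): a, b
  1-simplices (1): ab

so the chain groups are C_0 ≅ Z^2, C_1 ≅ Z^1.

Boundary ∂_1: C_1 → C_0 is given by ∂[p,q] = [q] − [p]. For instance
  ∂ab = b − a.
This gives a 2×1 integer matrix of rank 1; reducing to Smith normal form yields diagonal entries (1).

Computing H_k = (kernel of ∂_k) / (image of ∂_{k+1}):

  H_0: rank C_0 − rank ∂_1 = 2 − 1 = 1, and the invariant factors of ∂_1 are all 1, so H_0 ≅ Z.
  H_1: rank ker ∂_1 − rank ∂_2 = (1 − 1) − 0 = 0, and there is no ∂_2, so H_1 ≅ 0.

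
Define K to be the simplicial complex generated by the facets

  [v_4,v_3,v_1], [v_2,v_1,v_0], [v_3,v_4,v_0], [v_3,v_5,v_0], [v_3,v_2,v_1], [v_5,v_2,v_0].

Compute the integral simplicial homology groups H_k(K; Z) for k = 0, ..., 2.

H_0 = Z,  H_1 = Z,  H_2 = 0.

Fix the vertex order v_0 < v_1 < v_2 < v_3 < v_4 < v_5 and write every simplex with vertices in increasing order. Then dim K = 2 and the simplices of K are:

  0-simplices (6): [v_0], [v_1], [v_2], [v_3], [v_4], [v_5]
  1-simplices (12): [v_0,v_1], [v_0,v_2], [v_0,v_3], [v_0,v_4], [v_0,v_5], [v_1,v_2], [v_1,v_3], [v_1,v_4], [v_2,v_3], [v_2,v_5], [v_3,v_4], [v_3,v_5]
  2-simplices (6): [v_0,v_1,v_2], [v_0,v_2,v_5], [v_0,v_3,v_4], [v_0,v_3,v_5], [v_1,v_2,v_3], [v_1,v_3,v_4]

so the chain groups are C_0 ≅ Z^6, C_1 ≅ Z^12, C_2 ≅ Z^6.

Boundary ∂_1: C_1 → C_0 is given by ∂[p,q] = [q] − [p].
The 6×12 boundary matrix has rank 5 and Smith normal form diag(1,1,1,1,1).

The boundary map ∂_2: C_2 → C_1 acts by ∂[p,q,r] = [q,r] − [p,r] + [p,q]. For instance
  ∂[v_0,v_3,v_4] = [v_3,v_4] − [v_0,v_4] + [v_0,v_3],
  ∂[v_1,v_3,v_4] = [v_3,v_4] − [v_1,v_4] + [v_1,v_3].
The resulting 12×6 matrix has rank 6, and its Smith normal form has invariant factors (1,1,1,1,1,1).

Now H_k = ker ∂_k / im ∂_{k+1}, so:

  H_0: rank C_0 − rank ∂_1 = 6 − 5 = 1, and the invariant factors of ∂_1 are all 1, so H_0 ≅ Z.
  H_1: rank ker ∂_1 − rank ∂_2 = (12 − 5) − 6 = 1, and the invariant factors of ∂_2 are all 1, so H_1 ≅ Z.
  H_2: rank ker ∂_2 − rank ∂_3 = (6 − 6) − 0 = 0, and there is no ∂_3, so H_2 ≅ 0.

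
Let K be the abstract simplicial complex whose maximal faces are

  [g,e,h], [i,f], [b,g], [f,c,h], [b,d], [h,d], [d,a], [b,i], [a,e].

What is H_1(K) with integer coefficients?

We work with the vertex ordering a < b < c < d < e < f < g < h < i. The simplices of K, each written with vertices in increasing order, are:

  0-simplices (9): a, b, c, d, e, f, g, h, i
  1-simplices (13): ad, ae, bd, bg, bi, cf, ch, dh, eg, eh, fh, fi, gh
  2-simplices (2): cfh, egh

so the chain groups are C_0 ≅ Z^9, C_1 ≅ Z^13, C_2 ≅ Z^2.

Boundary ∂_1: C_1 → C_0 sends each edge [p,q] (with p < q) to q − p.
As a 9×13 matrix over Z this has rank 8, with invariant factors (1,1,1,1,1,1,1,1).

Boundary ∂_2: C_2 → C_1 maps a triangle to the signed sum of its edges. For instance
  ∂egh = gh − eh + eg,
  ∂cfh = fh − ch + cf.
The 13×2 boundary matrix has rank 2 and Smith normal form diag(1,1).

Reading off H_k = ker ∂_k / im ∂_{k+1}:

  H_1: rank ker ∂_1 − rank ∂_2 = (13 − 8) − 2 = 3, and the invariant factors of ∂_2 are all 1, so H_1 ≅ Z^3.

H_1 ≅ Z^3.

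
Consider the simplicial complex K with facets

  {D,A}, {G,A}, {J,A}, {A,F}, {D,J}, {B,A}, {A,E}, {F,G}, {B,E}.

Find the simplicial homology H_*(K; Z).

We work with the vertex ordering A < B < D < E < F < G < J. The simplices of K, each written with vertices in increasing order, are:

  0-simplices (7): A, B, D, E, F, G, J
  1-simplices (9): AB, AD, AE, AF, AG, AJ, BE, DJ, FG

so the chain groups are C_0 ≅ Z^7, C_1 ≅ Z^9.

∂_1: C_1 → C_0 sends each edge [p,q] (with p < q) to q − p. For instance
  ∂AJ = J − A.
This gives a 7×9 integer matrix of rank 6; reducing to Smith normal form yields diagonal entries (1,1,1,1,1,1).

Reading off H_k = ker ∂_k / im ∂_{k+1}:

  H_0: rank C_0 − rank ∂_1 = 7 − 6 = 1, and the invariant factors of ∂_1 are all 1, so H_0 ≅ Z.
  H_1: rank ker ∂_1 − rank ∂_2 = (9 − 6) − 0 = 3, and there is no ∂_2, so H_1 ≅ Z^3.

As a check, the Euler characteristic is 7 − 9 = -2, which agrees with 1 − 3 = -2.
(K is a triangulation of a wedge of 3 circles.)

H_0 ≅ Z,  H_1 ≅ Z^3.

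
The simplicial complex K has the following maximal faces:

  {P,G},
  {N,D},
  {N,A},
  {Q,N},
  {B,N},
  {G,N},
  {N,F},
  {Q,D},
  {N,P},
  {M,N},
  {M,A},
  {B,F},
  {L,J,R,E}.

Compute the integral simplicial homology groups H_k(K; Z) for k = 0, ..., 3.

Take the total order A < B < D < E < F < G < J < L < M < N < P < Q < R on the vertex set. Then K (dimension 3) consists of the simplices:

  0-simplices (13): A, B, D, E, F, G, J, L, M, N, P, Q, R
  1-simplices (18): AM, AN, BF, BN, DN, DQ, EJ, EL, ER, FN, GN, GP, JL, JR, LR, MN, NP, NQ
  2-simplices (4): EJL, EJR, ELR, JLR
  3-simplices (1): EJLR

giving chain groups C_0 ≅ Z^13, C_1 ≅ Z^18, C_2 ≅ Z^4, C_3 ≅ Z^1.

The boundary map ∂_1: C_1 → C_0 sends each edge [p,q] (with p < q) to q − p.
The resulting 13×18 matrix has rank 11, and its Smith normal form has invariant factors (1,1,1,1,1,1,1,1,1,1,1).

Boundary ∂_2: C_2 → C_1 maps a triangle to the signed sum of its edges. For instance
  ∂EJR = JR − ER + EJ,
  ∂EJL = JL − EL + EJ.
As a 18×4 matrix over Z this has rank 3, with invariant factors (1,1,1).

Boundary ∂_3: C_3 → C_2 sends each 3-simplex σ to the alternating sum Σ_i (−1)^i (σ with its i-th vertex removed). For instance
  ∂EJLR = JLR − ELR + EJR − EJL.
The 4×1 boundary matrix has rank 1 and Smith normal form diag(1).

Now H_k = ker ∂_k / im ∂_{k+1}, so:

  H_0: rank C_0 − rank ∂_1 = 13 − 11 = 2, and the invariant factors of ∂_1 are all 1, so H_0 ≅ Z^2.
  H_1: rank ker ∂_1 − rank ∂_2 = (18 − 11) − 3 = 4, and the invariant factors of ∂_2 are all 1, so H_1 ≅ Z^4.
  H_2: rank ker ∂_2 − rank ∂_3 = (4 − 3) − 1 = 0, and the invariant factors of ∂_3 are all 1, so H_2 ≅ 0.
  H_3: rank ker ∂_3 − rank ∂_4 = (1 − 1) − 0 = 0, and there is no ∂_4, so H_3 ≅ 0.

As a check, the Euler characteristic is 13 − 18 + 4 − 1 = -2, which agrees with 2 − 4 + 0 − 0 = -2.
(K is a triangulation of the disjoint union of a wedge of 4 circles and the 3-simplex.)

H_0 ≅ Z^2,  H_1 ≅ Z^4,  H_2 = 0,  H_3 = 0.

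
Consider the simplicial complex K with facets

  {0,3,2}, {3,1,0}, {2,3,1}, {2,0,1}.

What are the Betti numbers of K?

b_0 = 1, b_1 = 0, b_2 = 1.

We work with the vertex ordering 0 < 1 < 2 < 3. The simplices of K, each written with vertices in increasing order, are:

  0-simplices (4): [0], [1], [2], [3]
  1-simplices (6): [0,1], [0,2], [0,3], [1,2], [1,3], [2,3]
  2-simplices (4): [0,1,2], [0,1,3], [0,2,3], [1,2,3]

so the chain groups are C_0 ≅ Z^4, C_1 ≅ Z^6, C_2 ≅ Z^4.

The boundary map ∂_1: C_1 → C_0 is given by ∂[p,q] = [q] − [p].
As a 4×6 matrix over Z this has rank 3, with invariant factors (1,1,1).

Boundary ∂_2: C_2 → C_1 acts by ∂[p,q,r] = [q,r] − [p,r] + [p,q]. For instance
  ∂[0,2,3] = [2,3] − [0,3] + [0,2],
  ∂[0,1,3] = [1,3] − [0,3] + [0,1].
The resulting 6×4 matrix has rank 3, and its Smith normal form has invariant factors (1,1,1).

From H_k ≅ ker(∂_k) / im(∂_{k+1}) we obtain:

  H_0: rank C_0 − rank ∂_1 = 4 − 3 = 1, and the invariant factors of ∂_1 are all 1, so H_0 = Z.
  H_1: rank ker ∂_1 − rank ∂_2 = (6 − 3) − 3 = 0, and the invariant factors of ∂_2 are all 1, so H_1 = 0.
  H_2: rank ker ∂_2 − rank ∂_3 = (4 − 3) − 0 = 1, and there is no ∂_3, so H_2 = Z.

(K is a triangulation of the 2-sphere S^2.)

Hence the Betti numbers are b_0 = 1, b_1 = 0, b_2 = 1.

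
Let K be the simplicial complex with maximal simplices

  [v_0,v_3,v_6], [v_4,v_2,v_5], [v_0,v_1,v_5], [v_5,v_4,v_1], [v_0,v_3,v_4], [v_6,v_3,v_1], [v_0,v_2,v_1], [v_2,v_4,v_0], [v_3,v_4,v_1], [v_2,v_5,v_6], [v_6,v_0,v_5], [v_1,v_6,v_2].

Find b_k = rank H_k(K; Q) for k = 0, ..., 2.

b_0 = 1, b_1 = 0, b_2 = 0.

Order the vertices as v_0 < v_1 < v_2 < v_3 < v_4 < v_5 < v_6. Listing each simplex with vertices in this order, K has dimension 2 with simplices:

  0-simplices (7): [v_0], [v_1], [v_2], [v_3], [v_4], [v_5], [v_6]
  1-simplices (18): (18 of them)
  2-simplices (12): (12 of them)

so the chain groups are C_0 ≅ Z^7, C_1 ≅ Z^18, C_2 ≅ Z^12.

Boundary ∂_1: C_1 → C_0 maps an edge to its endpoints' difference, ∂[p,q] = q − p.
The resulting 7×18 matrix has rank 6, and its Smith normal form has invariant factors (1,1,1,1,1,1).

Boundary ∂_2: C_2 → C_1 acts by ∂[p,q,r] = [q,r] − [p,r] + [p,q]. For instance
  ∂[v_2,v_5,v_6] = [v_5,v_6] − [v_2,v_6] + [v_2,v_5],
  ∂[v_0,v_2,v_4] = [v_2,v_4] − [v_0,v_4] + [v_0,v_2].
The resulting 18×12 matrix has rank 12, and its Smith normal form has invariant factors (1,1,1,1,1,1,1,1,1,1,1,2).

Now H_k = ker ∂_k / im ∂_{k+1}, so:

  H_0: rank C_0 − rank ∂_1 = 7 − 6 = 1, and the invariant factors of ∂_1 are all 1, so H_0 ≅ Z.
  H_1: rank ker ∂_1 − rank ∂_2 = (18 − 6) − 12 = 0, and ∂_2 has invariant factor 2 > 1, so H_1 ≅ Z/2Z.
  H_2: rank ker ∂_2 − rank ∂_3 = (12 − 12) − 0 = 0, and there is no ∂_3, so H_2 ≅ 0.

(K is a triangulation of the real projective plane RP^2.)

Hence the Betti numbers are b_0 = 1, b_1 = 0, b_2 = 0.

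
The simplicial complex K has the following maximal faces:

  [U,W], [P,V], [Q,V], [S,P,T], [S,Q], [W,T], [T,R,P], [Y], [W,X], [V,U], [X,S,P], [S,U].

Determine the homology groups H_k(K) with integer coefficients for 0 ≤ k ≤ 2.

H_0 ≅ Z^2,  H_1 ≅ Z^4,  H_2 = 0.

Order the vertices as P < Q < R < S < T < U < V < W < X < Y. Listing each simplex with vertices in this order, K has dimension 2 with simplices:

  0-simplices (10): P, Q, R, S, T, U, V, W, X, Y
  1-simplices (15): PR, PS, PT, PV, PX, QS, QV, RT, ST, SU, SX, TW, UV, UW, WX
  2-simplices (3): PRT, PST, PSX

giving chain groups C_0 ≅ Z^10, C_1 ≅ Z^15, C_2 ≅ Z^3.

Boundary ∂_1: C_1 → C_0 maps an edge to its endpoints' difference, ∂[p,q] = q − p.
The resulting 10×15 matrix has rank 8, and its Smith normal form has invariant factors (1,1,1,1,1,1,1,1).

The boundary map ∂_2: C_2 → C_1 sends each 2-simplex [p,q,r] to [q,r] − [p,r] + [p,q]. For instance
  ∂PSX = SX − PX + PS,
  ∂PST = ST − PT + PS.
This gives a 15×3 integer matrix of rank 3; reducing to Smith normal form yields diagonal entries (1,1,1).

From H_k ≅ ker(∂_k) / im(∂_{k+1}) we obtain:

  H_0: rank C_0 − rank ∂_1 = 10 − 8 = 2, and the invariant factors of ∂_1 are all 1, so H_0 ≅ Z^2.
  H_1: rank ker ∂_1 − rank ∂_2 = (15 − 8) − 3 = 4, and the invariant factors of ∂_2 are all 1, so H_1 ≅ Z^4.
  H_2: rank ker ∂_2 − rank ∂_3 = (3 − 3) − 0 = 0, and there is no ∂_3, so H_2 ≅ 0.

As a check, the Euler characteristic is 10 − 15 + 3 = -2, which agrees with 2 − 4 + 0 = -2.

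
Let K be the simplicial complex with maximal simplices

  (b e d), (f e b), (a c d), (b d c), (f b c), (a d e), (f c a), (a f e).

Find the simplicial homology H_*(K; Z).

Fix the vertex order a < b < c < d < e < f and write every simplex with vertices in increasing order. Then dim K = 2 and the simplices of K are:

  0-simplices (6): a, b, c, d, e, f
  1-simplices (12): ac, ad, ae, af, bc, bd, be, bf, cd, cf, de, ef
  2-simplices (8): acd, acf, ade, aef, bcd, bcf, bde, bef

so the chain groups are C_0 ≅ Z^6, C_1 ≅ Z^12, C_2 ≅ Z^8.

The boundary map ∂_1: C_1 → C_0 sends each edge [p,q] (with p < q) to q − p.
The 6×12 boundary matrix has rank 5 and Smith normal form diag(1,1,1,1,1).

The boundary map ∂_2: C_2 → C_1 sends each 2-simplex [p,q,r] to [q,r] − [p,r] + [p,q]. For instance
  ∂bcf = cf − bf + bc,
  ∂acf = cf − af + ac.
As a 12×8 matrix over Z this has rank 7, with invariant factors (1,1,1,1,1,1,1).

Now H_k = ker ∂_k / im ∂_{k+1}, so:

  H_0: rank C_0 − rank ∂_1 = 6 − 5 = 1, and the invariant factors of ∂_1 are all 1, so H_0 ≅ Z.
  H_1: rank ker ∂_1 − rank ∂_2 = (12 − 5) − 7 = 0, and the invariant factors of ∂_2 are all 1, so H_1 ≅ 0.
  H_2: rank ker ∂_2 − rank ∂_3 = (8 − 7) − 0 = 1, and there is no ∂_3, so H_2 ≅ Z.

H_0 ≅ Z,  H_1 = 0,  H_2 ≅ Z.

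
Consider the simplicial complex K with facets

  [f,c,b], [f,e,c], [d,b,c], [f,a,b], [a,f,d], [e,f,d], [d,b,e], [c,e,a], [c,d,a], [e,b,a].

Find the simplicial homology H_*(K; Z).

K has 6 vertices, 15 edges, 10 triangles.
rank ∂_0 = 0, rank ∂_1 = 5 ⇒ b_0 = 6 − 0 − 5 = 1; all invariant factors of ∂_1 are 1 so no torsion. So H_0 ≅ Z.
rank ∂_1 = 5, rank ∂_2 = 10 ⇒ b_1 = 15 − 5 − 10 = 0; ∂_2 has invariant factor(s) [2] giving torsion. So H_1 ≅ Z/2Z.
rank ∂_2 = 10, rank ∂_3 = 0 ⇒ b_2 = 10 − 10 − 0 = 0. So H_2 ≅ 0.

H_0 = Z,  H_1 = Z/2Z,  H_2 = 0.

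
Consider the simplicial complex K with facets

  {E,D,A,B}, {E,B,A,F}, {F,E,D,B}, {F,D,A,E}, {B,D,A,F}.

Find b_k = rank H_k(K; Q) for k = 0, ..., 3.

We work with the vertex ordering A < B < D < E < F. The simplices of K, each written with vertices in increasing order, are:

  0-simplices (5): A, B, D, E, F
  1-simplices (10): AB, AD, AE, AF, BD, BE, BF, DE, DF, EF
  2-simplices (10): ABD, ABE, ABF, ADE, ADF, AEF, BDE, BDF, BEF, DEF
  3-simplices (5): ABDE, ABDF, ABEF, ADEF, BDEF

so the chain groups are C_0 ≅ Z^5, C_1 ≅ Z^10, C_2 ≅ Z^10, C_3 ≅ Z^5.

The boundary map ∂_1: C_1 → C_0 maps an edge to its endpoints' difference, ∂[p,q] = q − p. For instance
  ∂AB = B − A.
The resulting 5×10 matrix has rank 4, and its Smith normal form has invariant factors (1,1,1,1).

∂_2: C_2 → C_1 sends each 2-simplex [p,q,r] to [q,r] − [p,r] + [p,q]. For instance
  ∂BEF = EF − BF + BE,
  ∂BDE = DE − BE + BD.
This gives a 10×10 integer matrix of rank 6; reducing to Smith normal form yields diagonal entries (1,1,1,1,1,1).

∂_3: C_3 → C_2 sends each 3-simplex σ to the alternating sum Σ_i (−1)^i (σ with its i-th vertex removed). For instance
  ∂ABDF = BDF − ADF + ABF − ABD,
  ∂BDEF = DEF − BEF + BDF − BDE.
The 10×5 boundary matrix has rank 4 and Smith normal form diag(1,1,1,1).

Computing H_k = (kernel of ∂_k) / (image of ∂_{k+1}):

  H_0: rank C_0 − rank ∂_1 = 5 − 4 = 1, and the invariant factors of ∂_1 are all 1, so H_0 = Z.
  H_1: rank ker ∂_1 − rank ∂_2 = (10 − 4) − 6 = 0, and the invariant factors of ∂_2 are all 1, so H_1 = 0.
  H_2: rank ker ∂_2 − rank ∂_3 = (10 − 6) − 4 = 0, and the invariant factors of ∂_3 are all 1, so H_2 = 0.
  H_3: rank ker ∂_3 − rank ∂_4 = (5 − 4) − 0 = 1, and there is no ∂_4, so H_3 = Z.

Hence the Betti numbers are b_0 = 1, b_1 = 0, b_2 = 0, b_3 = 1.

b_0 = 1, b_1 = 0, b_2 = 0, b_3 = 1.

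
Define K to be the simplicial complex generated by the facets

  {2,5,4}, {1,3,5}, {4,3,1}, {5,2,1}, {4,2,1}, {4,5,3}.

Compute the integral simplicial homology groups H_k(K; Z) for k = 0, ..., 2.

H_0 ≅ Z,  H_1 = 0,  H_2 ≅ Z.

Order the vertices as 1 < 2 < 3 < 4 < 5. Listing each simplex with vertices in this order, K has dimension 2 with simplices:

  0-simplices (5): [1], [2], [3], [4], [5]
  1-simplices (9): [1,2], [1,3], [1,4], [1,5], [2,4], [2,5], [3,4], [3,5], [4,5]
  2-simplices (6): [1,2,4], [1,2,5], [1,3,4], [1,3,5], [2,4,5], [3,4,5]

giving chain groups C_0 ≅ Z^5, C_1 ≅ Z^9, C_2 ≅ Z^6.

∂_1: C_1 → C_0 is given by ∂[p,q] = [q] − [p].
This gives a 5×9 integer matrix of rank 4; reducing to Smith normal form yields diagonal entries (1,1,1,1).

∂_2: C_2 → C_1 sends each 2-simplex [p,q,r] to [q,r] − [p,r] + [p,q]. For instance
  ∂[1,3,5] = [3,5] − [1,5] + [1,3],
  ∂[3,4,5] = [4,5] − [3,5] + [3,4].
The resulting 9×6 matrix has rank 5, and its Smith normal form has invariant factors (1,1,1,1,1).

Reading off H_k = ker ∂_k / im ∂_{k+1}:

  H_0: rank C_0 − rank ∂_1 = 5 − 4 = 1, and the invariant factors of ∂_1 are all 1, so H_0 ≅ Z.
  H_1: rank ker ∂_1 − rank ∂_2 = (9 − 4) − 5 = 0, and the invariant factors of ∂_2 are all 1, so H_1 ≅ 0.
  H_2: rank ker ∂_2 − rank ∂_3 = (6 − 5) − 0 = 1, and there is no ∂_3, so H_2 ≅ Z.

(K is a triangulation of the 2-sphere S^2.)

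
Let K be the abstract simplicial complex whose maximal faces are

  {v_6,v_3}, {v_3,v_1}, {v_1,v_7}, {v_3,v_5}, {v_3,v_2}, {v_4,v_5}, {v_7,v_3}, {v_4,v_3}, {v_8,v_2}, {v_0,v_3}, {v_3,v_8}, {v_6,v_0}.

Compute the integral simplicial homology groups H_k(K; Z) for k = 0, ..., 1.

H_0 = Z,  H_1 = Z^4.

We work with the vertex ordering v_0 < v_1 < v_2 < v_3 < v_4 < v_5 < v_6 < v_7 < v_8. The simplices of K, each written with vertices in increasing order, are:

  0-simplices (9): [v_0], [v_1], [v_2], [v_3], [v_4], [v_5], [v_6], [v_7], [v_8]
  1-simplices (12): [v_0,v_3], [v_0,v_6], [v_1,v_3], [v_1,v_7], [v_2,v_3], [v_2,v_8], [v_3,v_4], [v_3,v_5], [v_3,v_6], [v_3,v_7], [v_3,v_8], [v_4,v_5]

giving chain groups C_0 ≅ Z^9, C_1 ≅ Z^12.

Boundary ∂_1: C_1 → C_0 is given by ∂[p,q] = [q] − [p]. For instance
  ∂[v_1,v_3] = [v_3] − [v_1].
The resulting 9×12 matrix has rank 8, and its Smith normal form has invariant factors (1,1,1,1,1,1,1,1).

Now H_k = ker ∂_k / im ∂_{k+1}, so:

  H_0: rank C_0 − rank ∂_1 = 9 − 8 = 1, and the invariant factors of ∂_1 are all 1, so H_0 = Z.
  H_1: rank ker ∂_1 − rank ∂_2 = (12 − 8) − 0 = 4, and there is no ∂_2, so H_1 = Z^4.

(K is a triangulation of a wedge of 4 circles.)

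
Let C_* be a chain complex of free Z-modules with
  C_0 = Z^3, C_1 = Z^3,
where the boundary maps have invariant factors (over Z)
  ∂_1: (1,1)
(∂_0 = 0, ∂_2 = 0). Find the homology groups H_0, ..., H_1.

H_0: b_0 = 3 − 0 − 2 = 1; torsion from ∂_1 factors > 1: none. So H_0 = Z.
H_1: b_1 = 3 − 2 − 0 = 1; torsion from ∂_2 factors > 1: none. So H_1 = Z.

H_0 = Z,  H_1 = Z.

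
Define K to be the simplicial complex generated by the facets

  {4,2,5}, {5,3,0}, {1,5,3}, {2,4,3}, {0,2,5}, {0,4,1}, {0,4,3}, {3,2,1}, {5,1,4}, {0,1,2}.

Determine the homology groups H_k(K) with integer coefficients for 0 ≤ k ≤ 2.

H_0 = Z,  H_1 = Z/2,  H_2 = 0.

Take the total order 0 < 1 < 2 < 3 < 4 < 5 on the vertex set. Then K (dimension 2) consists of the simplices:

  0-simplices (6): [0], [1], [2], [3], [4], [5]
  1-simplices (15): [0,1], [0,2], [0,3], [0,4], [0,5], [1,2], [1,3], [1,4], [1,5], [2,3], [2,4], [2,5], [3,4], [3,5], [4,5]
  2-simplices (10): [0,1,2], [0,1,4], [0,2,5], [0,3,4], [0,3,5], [1,2,3], [1,3,5], [1,4,5], [2,3,4], [2,4,5]

giving chain groups C_0 ≅ Z^6, C_1 ≅ Z^15, C_2 ≅ Z^10.

∂_1: C_1 → C_0 maps an edge to its endpoints' difference, ∂[p,q] = q − p. For instance
  ∂[0,5] = [5] − [0].
This gives a 6×15 integer matrix of rank 5; reducing to Smith normal form yields diagonal entries (1,1,1,1,1).

Boundary ∂_2: C_2 → C_1 sends each 2-simplex [p,q,r] to [q,r] − [p,r] + [p,q]. For instance
  ∂[0,3,4] = [3,4] − [0,4] + [0,3],
  ∂[2,3,4] = [3,4] − [2,4] + [2,3].
This gives a 15×10 integer matrix of rank 10; reducing to Smith normal form yields diagonal entries (1,1,1,1,1,1,1,1,1,2).

Computing H_k = (kernel of ∂_k) / (image of ∂_{k+1}):

  H_0: rank C_0 − rank ∂_1 = 6 − 5 = 1, and the invariant factors of ∂_1 are all 1, so H_0 ≅ Z.
  H_1: rank ker ∂_1 − rank ∂_2 = (15 − 5) − 10 = 0, and ∂_2 has invariant factor 2 > 1, so H_1 ≅ Z/2.
  H_2: rank ker ∂_2 − rank ∂_3 = (10 − 10) − 0 = 0, and there is no ∂_3, so H_2 ≅ 0.

(K is a triangulation of the real projective plane RP^2.)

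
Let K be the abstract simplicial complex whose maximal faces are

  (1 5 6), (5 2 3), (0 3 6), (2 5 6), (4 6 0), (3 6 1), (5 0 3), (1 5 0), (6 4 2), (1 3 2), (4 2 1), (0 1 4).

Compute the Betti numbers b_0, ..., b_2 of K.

b_0 = 1, b_1 = 0, b_2 = 0.

Take the total order 0 < 1 < 2 < 3 < 4 < 5 < 6 on the vertex set. Then K (dimension 2) consists of the simplices:

  0-simplices (7): [0], [1], [2], [3], [4], [5], [6]
  1-simplices (18): [0,1], [0,3], [0,4], [0,5], [0,6], [1,2], [1,3], [1,4], [1,5], [1,6], [2,3], [2,4], [2,5], [2,6], [3,5], [3,6], [4,6], [5,6]
  2-simplices (12): [0,1,4], [0,1,5], [0,3,5], [0,3,6], [0,4,6], [1,2,3], [1,2,4], [1,3,6], [1,5,6], [2,3,5], [2,4,6], [2,5,6]

Hence C_0 ≅ Z^7, C_1 ≅ Z^18, C_2 ≅ Z^12.

∂_1: C_1 → C_0 maps an edge to its endpoints' difference, ∂[p,q] = q − p.
This gives a 7×18 integer matrix of rank 6; reducing to Smith normal form yields diagonal entries (1,1,1,1,1,1).

The boundary map ∂_2: C_2 → C_1 maps a triangle to the signed sum of its edges. For instance
  ∂[1,2,3] = [2,3] − [1,3] + [1,2],
  ∂[1,2,4] = [2,4] − [1,4] + [1,2].
This gives a 18×12 integer matrix of rank 12; reducing to Smith normal form yields diagonal entries (1,1,1,1,1,1,1,1,1,1,1,2).

From H_k ≅ ker(∂_k) / im(∂_{k+1}) we obtain:

  H_0: rank C_0 − rank ∂_1 = 7 − 6 = 1, and the invariant factors of ∂_1 are all 1, so H_0 ≅ Z.
  H_1: rank ker ∂_1 − rank ∂_2 = (18 − 6) − 12 = 0, and ∂_2 has invariant factor 2 > 1, so H_1 ≅ Z/2.
  H_2: rank ker ∂_2 − rank ∂_3 = (12 − 12) − 0 = 0, and there is no ∂_3, so H_2 ≅ 0.

As a check, the Euler characteristic is 7 − 18 + 12 = 1, which agrees with 1 − 0 + 0 = 1.

Hence the Betti numbers are b_0 = 1, b_1 = 0, b_2 = 0.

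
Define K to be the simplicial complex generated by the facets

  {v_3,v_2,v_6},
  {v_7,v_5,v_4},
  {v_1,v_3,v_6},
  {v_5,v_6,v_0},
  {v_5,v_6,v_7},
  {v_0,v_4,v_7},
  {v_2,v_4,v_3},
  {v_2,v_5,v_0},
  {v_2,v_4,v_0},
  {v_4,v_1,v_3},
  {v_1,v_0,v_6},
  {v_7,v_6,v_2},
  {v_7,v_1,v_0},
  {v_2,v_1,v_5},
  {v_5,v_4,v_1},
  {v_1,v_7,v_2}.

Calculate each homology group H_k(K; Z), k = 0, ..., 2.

H_0 ≅ Z,  H_1 ≅ Z^2,  H_2 ≅ Z.

Order the vertices as v_0 < v_1 < v_2 < v_3 < v_4 < v_5 < v_6 < v_7. Listing each simplex with vertices in this order, K has dimension 2 with simplices:

  0-simplices (8): [v_0], [v_1], [v_2], [v_3], [v_4], [v_5], [v_6], [v_7]
  1-simplices (24): (24 of them)
  2-simplices (16): (16 of them)

so the chain groups are C_0 ≅ Z^8, C_1 ≅ Z^24, C_2 ≅ Z^16.

The boundary map ∂_1: C_1 → C_0 sends each edge [p,q] (with p < q) to q − p. For instance
  ∂[v_2,v_5] = [v_5] − [v_2].
The 8×24 boundary matrix has rank 7 and Smith normal form diag(1,1,1,1,1,1,1).

∂_2: C_2 → C_1 sends each 2-simplex [p,q,r] to [q,r] − [p,r] + [p,q]. For instance
  ∂[v_5,v_6,v_7] = [v_6,v_7] − [v_5,v_7] + [v_5,v_6],
  ∂[v_1,v_3,v_6] = [v_3,v_6] − [v_1,v_6] + [v_1,v_3].
This gives a 24×16 integer matrix of rank 15; reducing to Smith normal form yields diagonal entries (1,1,1,1,1,1,1,1,1,1,1,1,1,1,1).

Now H_k = ker ∂_k / im ∂_{k+1}, so:

  H_0: rank C_0 − rank ∂_1 = 8 − 7 = 1, and the invariant factors of ∂_1 are all 1, so H_0 = Z.
  H_1: rank ker ∂_1 − rank ∂_2 = (24 − 7) − 15 = 2, and the invariant factors of ∂_2 are all 1, so H_1 = Z^2.
  H_2: rank ker ∂_2 − rank ∂_3 = (16 − 15) − 0 = 1, and there is no ∂_3, so H_2 = Z.

(K is a triangulation of the torus T^2.)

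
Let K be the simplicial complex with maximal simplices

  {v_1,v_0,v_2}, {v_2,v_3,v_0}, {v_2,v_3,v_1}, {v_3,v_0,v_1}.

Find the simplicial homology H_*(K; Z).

H_0 = Z,  H_1 = 0,  H_2 = Z.

Fix the vertex order v_0 < v_1 < v_2 < v_3 and write every simplex with vertices in increasing order. Then dim K = 2 and the simplices of K are:

  0-simplices (4): [v_0], [v_1], [v_2], [v_3]
  1-simplices (6): [v_0,v_1], [v_0,v_2], [v_0,v_3], [v_1,v_2], [v_1,v_3], [v_2,v_3]
  2-simplices (4): [v_0,v_1,v_2], [v_0,v_1,v_3], [v_0,v_2,v_3], [v_1,v_2,v_3]

Hence C_0 ≅ Z^4, C_1 ≅ Z^6, C_2 ≅ Z^4.

∂_1: C_1 → C_0 is given by ∂[p,q] = [q] − [p]. For instance
  ∂[v_0,v_3] = [v_3] − [v_0].
This gives a 4×6 integer matrix of rank 3; reducing to Smith normal form yields diagonal entries (1,1,1).

∂_2: C_2 → C_1 sends each 2-simplex [p,q,r] to [q,r] − [p,r] + [p,q]. For instance
  ∂[v_0,v_2,v_3] = [v_2,v_3] − [v_0,v_3] + [v_0,v_2],
  ∂[v_1,v_2,v_3] = [v_2,v_3] − [v_1,v_3] + [v_1,v_2].
The resulting 6×4 matrix has rank 3, and its Smith normal form has invariant factors (1,1,1).

From H_k ≅ ker(∂_k) / im(∂_{k+1}) we obtain:

  H_0: rank C_0 − rank ∂_1 = 4 − 3 = 1, and the invariant factors of ∂_1 are all 1, so H_0 ≅ Z.
  H_1: rank ker ∂_1 − rank ∂_2 = (6 − 3) − 3 = 0, and the invariant factors of ∂_2 are all 1, so H_1 ≅ 0.
  H_2: rank ker ∂_2 − rank ∂_3 = (4 − 3) − 0 = 1, and there is no ∂_3, so H_2 ≅ Z.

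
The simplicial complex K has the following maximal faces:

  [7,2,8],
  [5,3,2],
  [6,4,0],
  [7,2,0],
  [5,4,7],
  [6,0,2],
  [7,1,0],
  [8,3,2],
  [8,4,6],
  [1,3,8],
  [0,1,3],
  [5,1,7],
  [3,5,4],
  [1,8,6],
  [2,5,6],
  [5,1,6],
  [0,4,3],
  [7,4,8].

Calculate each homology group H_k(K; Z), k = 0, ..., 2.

Fix the vertex order 0 < 1 < 2 < 3 < 4 < 5 < 6 < 7 < 8 and write every simplex with vertices in increasing order. Then dim K = 2 and the simplices of K are:

  0-simplices (9): [0], [1], [2], [3], [4], [5], [6], [7], [8]
  1-simplices (27): (27 of them)
  2-simplices (18): [0,1,3], [0,1,7], [0,2,6], [0,2,7], [0,3,4], [0,4,6], [1,3,8], [1,5,6], [1,5,7], [1,6,8], [2,3,5], [2,3,8], [2,5,6], [2,7,8], [3,4,5], [4,5,7], [4,6,8], [4,7,8]

giving chain groups C_0 ≅ Z^9, C_1 ≅ Z^27, C_2 ≅ Z^18.

The boundary map ∂_1: C_1 → C_0 sends each edge [p,q] (with p < q) to q − p. For instance
  ∂[3,8] = [8] − [3].
This gives a 9×27 integer matrix of rank 8; reducing to Smith normal form yields diagonal entries (1,1,1,1,1,1,1,1).

∂_2: C_2 → C_1 sends each 2-simplex [p,q,r] to [q,r] − [p,r] + [p,q]. For instance
  ∂[4,5,7] = [5,7] − [4,7] + [4,5],
  ∂[3,4,5] = [4,5] − [3,5] + [3,4].
As a 27×18 matrix over Z this has rank 17, with invariant factors (1,1,1,1,1,1,1,1,1,1,1,1,1,1,1,1,1).

Reading off H_k = ker ∂_k / im ∂_{k+1}:

  H_0: rank C_0 − rank ∂_1 = 9 − 8 = 1, and the invariant factors of ∂_1 are all 1, so H_0 = Z.
  H_1: rank ker ∂_1 − rank ∂_2 = (27 − 8) − 17 = 2, and the invariant factors of ∂_2 are all 1, so H_1 = Z^2.
  H_2: rank ker ∂_2 − rank ∂_3 = (18 − 17) − 0 = 1, and there is no ∂_3, so H_2 = Z.

As a check, the Euler characteristic is 9 − 27 + 18 = 0, which agrees with 1 − 2 + 1 = 0.
(K is a triangulation of the torus T^2.)

H_0 = Z,  H_1 = Z^2,  H_2 = Z.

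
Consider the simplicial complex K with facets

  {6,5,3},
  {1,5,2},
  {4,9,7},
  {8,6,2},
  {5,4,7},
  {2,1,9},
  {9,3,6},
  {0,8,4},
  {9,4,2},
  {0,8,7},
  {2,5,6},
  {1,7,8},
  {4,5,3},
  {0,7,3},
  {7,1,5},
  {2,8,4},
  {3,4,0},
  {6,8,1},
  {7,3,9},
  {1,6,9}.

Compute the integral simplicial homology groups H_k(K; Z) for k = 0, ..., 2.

Fix the vertex order 0 < 1 < 2 < 3 < 4 < 5 < 6 < 7 < 8 < 9 and write every simplex with vertices in increasing order. Then dim K = 2 and the simplices of K are:

  0-simplices (10): [0], [1], [2], [3], [4], [5], [6], [7], [8], [9]
  1-simplices (30): (30 of them)
  2-simplices (20): (20 of them)

Hence C_0 ≅ Z^10, C_1 ≅ Z^30, C_2 ≅ Z^20.

Boundary ∂_1: C_1 → C_0 maps an edge to its endpoints' difference, ∂[p,q] = q − p. For instance
  ∂[2,8] = [8] − [2].
This gives a 10×30 integer matrix of rank 9; reducing to Smith normal form yields diagonal entries (1,1,1,1,1,1,1,1,1).

The boundary map ∂_2: C_2 → C_1 acts by ∂[p,q,r] = [q,r] − [p,r] + [p,q]. For instance
  ∂[4,7,9] = [7,9] − [4,9] + [4,7],
  ∂[1,2,5] = [2,5] − [1,5] + [1,2].
This gives a 30×20 integer matrix of rank 20; reducing to Smith normal form yields diagonal entries (1,1,1,1,1,1,1,1,1,1,1,1,1,1,1,1,1,1,1,2).

Reading off H_k = ker ∂_k / im ∂_{k+1}:

  H_0: rank C_0 − rank ∂_1 = 10 − 9 = 1, and the invariant factors of ∂_1 are all 1, so H_0 ≅ Z.
  H_1: rank ker ∂_1 − rank ∂_2 = (30 − 9) − 20 = 1, and ∂_2 has invariant factor 2 > 1, so H_1 ≅ Z ⊕ Z/2.
  H_2: rank ker ∂_2 − rank ∂_3 = (20 − 20) − 0 = 0, and there is no ∂_3, so H_2 ≅ 0.

H_0 ≅ Z,  H_1 ≅ Z ⊕ Z/2,  H_2 = 0.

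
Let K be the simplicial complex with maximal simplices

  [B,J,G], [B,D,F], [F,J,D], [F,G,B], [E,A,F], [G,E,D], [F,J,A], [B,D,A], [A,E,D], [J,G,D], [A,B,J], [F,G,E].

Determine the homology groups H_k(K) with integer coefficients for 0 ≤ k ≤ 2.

Fix the vertex order A < B < D < E < F < G < J and write every simplex with vertices in increasing order. Then dim K = 2 and the simplices of K are:

  0-simplices (7): A, B, D, E, F, G, J
  1-simplices (18): AB, AD, AE, AF, AJ, BD, BF, BG, BJ, DE, DF, DG, DJ, EF, EG, FG, FJ, GJ
  2-simplices (12): ABD, ABJ, ADE, AEF, AFJ, BDF, BFG, BGJ, DEG, DFJ, DGJ, EFG

Hence C_0 ≅ Z^7, C_1 ≅ Z^18, C_2 ≅ Z^12.

The boundary map ∂_1: C_1 → C_0 maps an edge to its endpoints' difference, ∂[p,q] = q − p. For instance
  ∂AB = B − A.
This gives a 7×18 integer matrix of rank 6; reducing to Smith normal form yields diagonal entries (1,1,1,1,1,1).

The boundary map ∂_2: C_2 → C_1 sends each 2-simplex [p,q,r] to [q,r] − [p,r] + [p,q]. For instance
  ∂EFG = FG − EG + EF,
  ∂BGJ = GJ − BJ + BG.
As a 18×12 matrix over Z this has rank 12, with invariant factors (1,1,1,1,1,1,1,1,1,1,1,2).

Reading off H_k = ker ∂_k / im ∂_{k+1}:

  H_0: rank C_0 − rank ∂_1 = 7 − 6 = 1, and the invariant factors of ∂_1 are all 1, so H_0 = Z.
  H_1: rank ker ∂_1 − rank ∂_2 = (18 − 6) − 12 = 0, and ∂_2 has invariant factor 2 > 1, so H_1 = Z/2Z.
  H_2: rank ker ∂_2 − rank ∂_3 = (12 − 12) − 0 = 0, and there is no ∂_3, so H_2 = 0.

As a check, the Euler characteristic is 7 − 18 + 12 = 1, which agrees with 1 − 0 + 0 = 1.
(K is a triangulation of the real projective plane RP^2.)

H_0 = Z,  H_1 = Z/2Z,  H_2 = 0.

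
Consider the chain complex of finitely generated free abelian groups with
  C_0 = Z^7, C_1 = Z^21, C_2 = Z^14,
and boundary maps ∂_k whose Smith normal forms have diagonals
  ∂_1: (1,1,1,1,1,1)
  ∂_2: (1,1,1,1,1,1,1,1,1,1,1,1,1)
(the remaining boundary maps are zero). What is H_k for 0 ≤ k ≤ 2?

H_0: b_0 = 7 − 0 − 6 = 1; torsion from ∂_1 factors > 1: none. So H_0 ≅ Z.
H_1: b_1 = 21 − 6 − 13 = 2; torsion from ∂_2 factors > 1: none. So H_1 ≅ Z^2.
H_2: b_2 = 14 − 13 − 0 = 1; torsion from ∂_3 factors > 1: none. So H_2 ≅ Z.

H_0 ≅ Z,  H_1 ≅ Z^2,  H_2 ≅ Z.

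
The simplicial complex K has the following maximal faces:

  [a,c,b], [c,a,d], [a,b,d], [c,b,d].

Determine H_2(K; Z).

H_2 ≅ Z.

We work with the vertex ordering a < b < c < d. The simplices of K, each written with vertices in increasing order, are:

  0-simplices (4): a, b, c, d
  1-simplices (6): ab, ac, ad, bc, bd, cd
  2-simplices (4): abc, abd, acd, bcd

giving chain groups C_0 ≅ Z^4, C_1 ≅ Z^6, C_2 ≅ Z^4.

The boundary map ∂_1: C_1 → C_0 maps an edge to its endpoints' difference, ∂[p,q] = q − p.
The 4×6 boundary matrix has rank 3 and Smith normal form diag(1,1,1).

Boundary ∂_2: C_2 → C_1 acts by ∂[p,q,r] = [q,r] − [p,r] + [p,q]. For instance
  ∂abd = bd − ad + ab,
  ∂abc = bc − ac + ab.
The 6×4 boundary matrix has rank 3 and Smith normal form diag(1,1,1).

From H_k ≅ ker(∂_k) / im(∂_{k+1}) we obtain:

  H_2: rank ker ∂_2 − rank ∂_3 = (4 − 3) − 0 = 1, and there is no ∂_3, so H_2 ≅ Z.

(K is a triangulation of the 2-sphere S^2.)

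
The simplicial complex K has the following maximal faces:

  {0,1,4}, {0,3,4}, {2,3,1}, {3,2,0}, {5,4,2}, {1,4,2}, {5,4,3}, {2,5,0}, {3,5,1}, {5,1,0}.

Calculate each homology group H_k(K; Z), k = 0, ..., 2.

H_0 = Z,  H_1 = Z/2,  H_2 = 0.

Fix the vertex order 0 < 1 < 2 < 3 < 4 < 5 and write every simplex with vertices in increasing order. Then dim K = 2 and the simplices of K are:

  0-simplices (6): [0], [1], [2], [3], [4], [5]
  1-simplices (15): [0,1], [0,2], [0,3], [0,4], [0,5], [1,2], [1,3], [1,4], [1,5], [2,3], [2,4], [2,5], [3,4], [3,5], [4,5]
  2-simplices (10): [0,1,4], [0,1,5], [0,2,3], [0,2,5], [0,3,4], [1,2,3], [1,2,4], [1,3,5], [2,4,5], [3,4,5]

Hence C_0 ≅ Z^6, C_1 ≅ Z^15, C_2 ≅ Z^10.

∂_1: C_1 → C_0 maps an edge to its endpoints' difference, ∂[p,q] = q − p. For instance
  ∂[4,5] = [5] − [4].
As a 6×15 matrix over Z this has rank 5, with invariant factors (1,1,1,1,1).

The boundary map ∂_2: C_2 → C_1 maps a triangle to the signed sum of its edges. For instance
  ∂[0,3,4] = [3,4] − [0,4] + [0,3],
  ∂[0,1,4] = [1,4] − [0,4] + [0,1].
This gives a 15×10 integer matrix of rank 10; reducing to Smith normal form yields diagonal entries (1,1,1,1,1,1,1,1,1,2).

Computing H_k = (kernel of ∂_k) / (image of ∂_{k+1}):

  H_0: rank C_0 − rank ∂_1 = 6 − 5 = 1, and the invariant factors of ∂_1 are all 1, so H_0 = Z.
  H_1: rank ker ∂_1 − rank ∂_2 = (15 − 5) − 10 = 0, and ∂_2 has invariant factor 2 > 1, so H_1 = Z/2.
  H_2: rank ker ∂_2 − rank ∂_3 = (10 − 10) − 0 = 0, and there is no ∂_3, so H_2 = 0.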